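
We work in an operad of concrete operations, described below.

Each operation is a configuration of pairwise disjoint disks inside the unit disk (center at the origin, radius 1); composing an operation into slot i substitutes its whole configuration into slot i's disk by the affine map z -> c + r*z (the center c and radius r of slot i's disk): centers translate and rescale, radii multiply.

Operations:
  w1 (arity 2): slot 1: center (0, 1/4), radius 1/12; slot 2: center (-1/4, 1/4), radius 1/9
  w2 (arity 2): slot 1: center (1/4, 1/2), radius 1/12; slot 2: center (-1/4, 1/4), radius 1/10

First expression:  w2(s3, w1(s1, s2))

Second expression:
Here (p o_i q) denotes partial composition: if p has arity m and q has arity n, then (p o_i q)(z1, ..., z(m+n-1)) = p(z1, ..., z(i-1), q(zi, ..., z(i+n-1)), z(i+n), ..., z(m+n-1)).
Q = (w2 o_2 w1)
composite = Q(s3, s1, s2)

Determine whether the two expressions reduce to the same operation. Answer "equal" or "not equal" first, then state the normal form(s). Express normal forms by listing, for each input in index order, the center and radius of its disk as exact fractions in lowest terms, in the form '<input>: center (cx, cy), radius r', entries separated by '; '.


equal — both sides give s1: center (-1/4, 11/40), radius 1/120; s2: center (-11/40, 11/40), radius 1/90; s3: center (1/4, 1/2), radius 1/12

Reducing the first expression gives s1: center (-1/4, 11/40), radius 1/120; s2: center (-11/40, 11/40), radius 1/90; s3: center (1/4, 1/2), radius 1/12
Reducing the second expression gives s1: center (-1/4, 11/40), radius 1/120; s2: center (-11/40, 11/40), radius 1/90; s3: center (1/4, 1/2), radius 1/12
Same normal form: equal.


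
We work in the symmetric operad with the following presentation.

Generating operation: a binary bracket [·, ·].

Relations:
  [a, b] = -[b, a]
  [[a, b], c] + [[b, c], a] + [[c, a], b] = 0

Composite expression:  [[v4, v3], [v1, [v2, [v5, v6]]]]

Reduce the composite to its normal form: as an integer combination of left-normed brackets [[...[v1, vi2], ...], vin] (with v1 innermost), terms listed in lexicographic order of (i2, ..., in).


Antisymmetry and Jacobi reduce to v1-anchored left-normed brackets.
Composite bracket: [[v4, v3], [v1, [v2, [v5, v6]]]]
Expanding via [a, b] = ab - ba: 32 signed words (2^5 = 32).
The v1-initial words carry the normal form:
  sign of v1v2v5v6v3v4 is +1, so it contributes +[[[[[v1, v2], v5], v6], v3], v4]
  sign of v1v2v5v6v4v3 is -1, so it contributes -[[[[[v1, v2], v5], v6], v4], v3]
  sign of v1v2v6v5v3v4 is -1, so it contributes -[[[[[v1, v2], v6], v5], v3], v4]
  sign of v1v2v6v5v4v3 is +1, so it contributes +[[[[[v1, v2], v6], v5], v4], v3]
  sign of v1v5v6v2v3v4 is -1, so it contributes -[[[[[v1, v5], v6], v2], v3], v4]
  sign of v1v5v6v2v4v3 is +1, so it contributes +[[[[[v1, v5], v6], v2], v4], v3]
  sign of v1v6v5v2v3v4 is +1, so it contributes +[[[[[v1, v6], v5], v2], v3], v4]
  sign of v1v6v5v2v4v3 is -1, so it contributes -[[[[[v1, v6], v5], v2], v4], v3]

[[[[[v1, v2], v5], v6], v3], v4] - [[[[[v1, v2], v5], v6], v4], v3] - [[[[[v1, v2], v6], v5], v3], v4] + [[[[[v1, v2], v6], v5], v4], v3] - [[[[[v1, v5], v6], v2], v3], v4] + [[[[[v1, v5], v6], v2], v4], v3] + [[[[[v1, v6], v5], v2], v3], v4] - [[[[[v1, v6], v5], v2], v4], v3]


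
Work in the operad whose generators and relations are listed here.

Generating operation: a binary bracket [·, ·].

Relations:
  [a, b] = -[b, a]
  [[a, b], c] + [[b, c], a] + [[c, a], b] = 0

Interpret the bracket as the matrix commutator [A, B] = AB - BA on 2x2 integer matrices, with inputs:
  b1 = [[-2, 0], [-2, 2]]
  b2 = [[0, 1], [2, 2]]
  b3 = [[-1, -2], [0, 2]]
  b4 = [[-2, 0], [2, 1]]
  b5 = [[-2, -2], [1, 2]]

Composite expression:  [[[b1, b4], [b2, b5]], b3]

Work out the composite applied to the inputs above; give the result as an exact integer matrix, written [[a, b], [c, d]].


[[280, 448], [-420, -280]]

[b1, b4] = [[0, 0], [14, 0]]
[b2, b5] = [[5, 8], [-6, -5]]
[[b1, b4], [b2, b5]] = [[-112, 0], [140, 112]]
[[[b1, b4], [b2, b5]], b3] = [[280, 448], [-420, -280]]


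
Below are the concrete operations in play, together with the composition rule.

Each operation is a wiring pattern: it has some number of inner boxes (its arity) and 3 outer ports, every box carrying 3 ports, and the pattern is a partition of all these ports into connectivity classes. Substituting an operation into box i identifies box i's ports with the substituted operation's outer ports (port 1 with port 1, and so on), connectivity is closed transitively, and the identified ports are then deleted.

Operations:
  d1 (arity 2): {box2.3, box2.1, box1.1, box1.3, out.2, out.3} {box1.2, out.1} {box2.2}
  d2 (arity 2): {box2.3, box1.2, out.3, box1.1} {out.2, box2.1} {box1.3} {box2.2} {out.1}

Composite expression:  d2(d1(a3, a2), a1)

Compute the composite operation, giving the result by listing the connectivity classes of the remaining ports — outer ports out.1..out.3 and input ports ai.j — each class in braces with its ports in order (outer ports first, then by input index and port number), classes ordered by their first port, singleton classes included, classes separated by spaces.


{out.1} {out.2, a1.1} {out.3, a1.3, a2.1, a2.3, a3.1, a3.2, a3.3} {a1.2} {a2.2}

Substituting into d2 glues patterns; closure does the rest.
composing d1 on (a3, a2), with out.j its own outer ports: {out.1, a3.2} {out.2, out.3, a2.1, a2.3, a3.1, a3.3} {a2.2}
composing d2 on (a3, a2, a1), with out.j its own outer ports: {out.1} {out.2, a1.1} {out.3, a1.3, a2.1, a2.3, a3.1, a3.2, a3.3} {a1.2} {a2.2}


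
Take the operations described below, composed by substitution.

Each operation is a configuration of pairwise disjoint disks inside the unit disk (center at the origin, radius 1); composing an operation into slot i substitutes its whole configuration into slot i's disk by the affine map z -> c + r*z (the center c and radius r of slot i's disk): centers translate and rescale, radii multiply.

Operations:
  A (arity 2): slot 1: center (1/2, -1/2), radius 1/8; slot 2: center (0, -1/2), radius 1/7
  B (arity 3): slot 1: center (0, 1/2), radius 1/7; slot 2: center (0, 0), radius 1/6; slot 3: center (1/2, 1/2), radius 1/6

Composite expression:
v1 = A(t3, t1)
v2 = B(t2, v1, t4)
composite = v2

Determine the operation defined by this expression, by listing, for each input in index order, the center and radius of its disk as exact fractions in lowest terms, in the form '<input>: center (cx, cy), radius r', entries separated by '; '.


t1: center (0, -1/12), radius 1/42; t2: center (0, 1/2), radius 1/7; t3: center (1/12, -1/12), radius 1/48; t4: center (1/2, 1/2), radius 1/6

Follow each t-input down from B: c' goes to c + r*c', radius to r*r'.
t2 passes through 1 substitution, ending at center (0, 1/2), radius 1/7
t3 passes through 2 substitutions, ending at center (1/12, -1/12), radius 1/48
t1 passes through 2 substitutions, ending at center (0, -1/12), radius 1/42
t4 passes through 1 substitution, ending at center (1/2, 1/2), radius 1/6


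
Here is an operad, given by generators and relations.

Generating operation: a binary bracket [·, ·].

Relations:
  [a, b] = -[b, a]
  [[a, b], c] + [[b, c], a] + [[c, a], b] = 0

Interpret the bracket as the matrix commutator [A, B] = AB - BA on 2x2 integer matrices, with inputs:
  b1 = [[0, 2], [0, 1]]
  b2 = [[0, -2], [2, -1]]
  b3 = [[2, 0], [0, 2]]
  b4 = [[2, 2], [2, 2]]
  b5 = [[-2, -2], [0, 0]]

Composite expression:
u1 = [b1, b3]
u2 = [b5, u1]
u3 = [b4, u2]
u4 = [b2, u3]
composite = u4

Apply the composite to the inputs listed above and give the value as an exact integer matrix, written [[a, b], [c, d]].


[[0, 0], [0, 0]]

[b1, b3] = [[0, 0], [0, 0]]
[b5, [b1, b3]] = [[0, 0], [0, 0]]
[b4, [b5, [b1, b3]]] = [[0, 0], [0, 0]]
[b2, [b4, [b5, [b1, b3]]]] = [[0, 0], [0, 0]]


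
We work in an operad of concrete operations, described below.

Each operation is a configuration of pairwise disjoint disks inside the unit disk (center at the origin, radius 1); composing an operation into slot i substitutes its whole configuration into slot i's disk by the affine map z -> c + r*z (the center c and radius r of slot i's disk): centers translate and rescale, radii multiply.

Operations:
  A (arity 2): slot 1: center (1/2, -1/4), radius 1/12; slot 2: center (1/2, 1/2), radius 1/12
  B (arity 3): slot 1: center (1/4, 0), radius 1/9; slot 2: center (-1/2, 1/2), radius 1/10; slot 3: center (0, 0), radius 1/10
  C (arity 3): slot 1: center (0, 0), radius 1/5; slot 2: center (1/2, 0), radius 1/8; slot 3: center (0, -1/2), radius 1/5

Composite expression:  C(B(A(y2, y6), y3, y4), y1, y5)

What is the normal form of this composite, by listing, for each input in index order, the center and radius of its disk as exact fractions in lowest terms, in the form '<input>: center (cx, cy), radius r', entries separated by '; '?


y1: center (1/2, 0), radius 1/8; y2: center (11/180, -1/180), radius 1/540; y3: center (-1/10, 1/10), radius 1/50; y4: center (0, 0), radius 1/50; y5: center (0, -1/2), radius 1/5; y6: center (11/180, 1/90), radius 1/540

Nesting under C composes maps z -> c + r*z down each y-path.
for y2, the 3-step affine chain lands on center (11/180, -1/180), radius 1/540
for y6, the 3-step affine chain lands on center (11/180, 1/90), radius 1/540
for y3, the 2-step affine chain lands on center (-1/10, 1/10), radius 1/50
for y4, the 2-step affine chain lands on center (0, 0), radius 1/50
for y1, the 1-step affine chain lands on center (1/2, 0), radius 1/8
for y5, the 1-step affine chain lands on center (0, -1/2), radius 1/5


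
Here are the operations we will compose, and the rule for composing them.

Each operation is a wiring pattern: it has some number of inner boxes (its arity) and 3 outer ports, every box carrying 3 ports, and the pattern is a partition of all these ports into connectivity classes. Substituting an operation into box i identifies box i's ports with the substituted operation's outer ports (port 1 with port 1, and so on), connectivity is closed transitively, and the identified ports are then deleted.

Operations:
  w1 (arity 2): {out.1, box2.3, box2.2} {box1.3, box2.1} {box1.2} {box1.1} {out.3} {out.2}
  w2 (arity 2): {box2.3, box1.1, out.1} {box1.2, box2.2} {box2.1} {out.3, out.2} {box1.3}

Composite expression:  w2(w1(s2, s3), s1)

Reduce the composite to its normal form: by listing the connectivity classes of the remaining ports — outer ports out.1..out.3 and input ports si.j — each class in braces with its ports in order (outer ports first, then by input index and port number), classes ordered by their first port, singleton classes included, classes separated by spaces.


{out.1, s1.3, s3.2, s3.3} {out.2, out.3} {s1.1} {s1.2} {s2.1} {s2.2} {s2.3, s3.1}

Connectivity passes through glued w2-boundaries; trace each wire chain.
through w1, on inputs (s2, s3): {out.1, s3.2, s3.3} {out.2} {out.3} {s2.1} {s2.2} {s2.3, s3.1} (out.j = stage outer ports)
through w2, on inputs (s2, s3, s1): {out.1, s1.3, s3.2, s3.3} {out.2, out.3} {s1.1} {s1.2} {s2.1} {s2.2} {s2.3, s3.1} (out.j = stage outer ports)


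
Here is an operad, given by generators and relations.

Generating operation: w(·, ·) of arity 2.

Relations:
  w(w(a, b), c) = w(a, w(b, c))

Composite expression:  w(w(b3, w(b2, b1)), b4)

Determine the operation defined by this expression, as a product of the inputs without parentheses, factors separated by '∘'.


b3 ∘ b2 ∘ b1 ∘ b4

Under associativity of w, the answer is the b's in reading order.
w(b2, b1) reduces to b2 ∘ b1
w(b3, w(b2, b1)) reduces to b3 ∘ b2 ∘ b1
w(w(b3, w(b2, b1)), b4) reduces to b3 ∘ b2 ∘ b1 ∘ b4


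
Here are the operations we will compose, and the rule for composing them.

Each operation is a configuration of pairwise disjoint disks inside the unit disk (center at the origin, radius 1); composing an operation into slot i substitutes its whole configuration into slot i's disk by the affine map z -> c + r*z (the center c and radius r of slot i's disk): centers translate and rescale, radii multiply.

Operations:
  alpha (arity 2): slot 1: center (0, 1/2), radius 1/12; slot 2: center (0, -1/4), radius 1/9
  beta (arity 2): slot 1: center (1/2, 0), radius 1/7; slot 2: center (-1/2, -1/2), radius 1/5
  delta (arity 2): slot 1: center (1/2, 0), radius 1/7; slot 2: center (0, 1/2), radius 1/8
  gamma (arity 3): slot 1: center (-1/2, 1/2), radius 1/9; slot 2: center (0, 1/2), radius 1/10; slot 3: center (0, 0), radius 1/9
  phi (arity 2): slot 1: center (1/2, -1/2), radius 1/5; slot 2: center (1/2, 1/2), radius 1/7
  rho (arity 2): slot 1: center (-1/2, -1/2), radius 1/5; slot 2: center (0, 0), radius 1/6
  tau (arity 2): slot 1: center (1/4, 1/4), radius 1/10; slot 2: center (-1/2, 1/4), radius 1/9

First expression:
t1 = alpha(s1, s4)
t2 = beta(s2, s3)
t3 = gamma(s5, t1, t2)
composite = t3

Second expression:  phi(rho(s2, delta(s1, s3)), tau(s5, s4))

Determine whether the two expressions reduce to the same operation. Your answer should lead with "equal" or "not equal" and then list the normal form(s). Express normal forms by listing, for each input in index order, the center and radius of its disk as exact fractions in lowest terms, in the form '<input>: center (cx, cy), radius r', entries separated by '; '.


not equal; first: s1: center (0, 11/20), radius 1/120; s2: center (1/18, 0), radius 1/63; s3: center (-1/18, -1/18), radius 1/45; s4: center (0, 19/40), radius 1/90; s5: center (-1/2, 1/2), radius 1/9; second: s1: center (31/60, -1/2), radius 1/210; s2: center (2/5, -3/5), radius 1/25; s3: center (1/2, -29/60), radius 1/240; s4: center (3/7, 15/28), radius 1/63; s5: center (15/28, 15/28), radius 1/70

Reducing the first expression gives s1: center (0, 11/20), radius 1/120; s2: center (1/18, 0), radius 1/63; s3: center (-1/18, -1/18), radius 1/45; s4: center (0, 19/40), radius 1/90; s5: center (-1/2, 1/2), radius 1/9
Reducing the second expression gives s1: center (31/60, -1/2), radius 1/210; s2: center (2/5, -3/5), radius 1/25; s3: center (1/2, -29/60), radius 1/240; s4: center (3/7, 15/28), radius 1/63; s5: center (15/28, 15/28), radius 1/70
The forms do not match — not equal.


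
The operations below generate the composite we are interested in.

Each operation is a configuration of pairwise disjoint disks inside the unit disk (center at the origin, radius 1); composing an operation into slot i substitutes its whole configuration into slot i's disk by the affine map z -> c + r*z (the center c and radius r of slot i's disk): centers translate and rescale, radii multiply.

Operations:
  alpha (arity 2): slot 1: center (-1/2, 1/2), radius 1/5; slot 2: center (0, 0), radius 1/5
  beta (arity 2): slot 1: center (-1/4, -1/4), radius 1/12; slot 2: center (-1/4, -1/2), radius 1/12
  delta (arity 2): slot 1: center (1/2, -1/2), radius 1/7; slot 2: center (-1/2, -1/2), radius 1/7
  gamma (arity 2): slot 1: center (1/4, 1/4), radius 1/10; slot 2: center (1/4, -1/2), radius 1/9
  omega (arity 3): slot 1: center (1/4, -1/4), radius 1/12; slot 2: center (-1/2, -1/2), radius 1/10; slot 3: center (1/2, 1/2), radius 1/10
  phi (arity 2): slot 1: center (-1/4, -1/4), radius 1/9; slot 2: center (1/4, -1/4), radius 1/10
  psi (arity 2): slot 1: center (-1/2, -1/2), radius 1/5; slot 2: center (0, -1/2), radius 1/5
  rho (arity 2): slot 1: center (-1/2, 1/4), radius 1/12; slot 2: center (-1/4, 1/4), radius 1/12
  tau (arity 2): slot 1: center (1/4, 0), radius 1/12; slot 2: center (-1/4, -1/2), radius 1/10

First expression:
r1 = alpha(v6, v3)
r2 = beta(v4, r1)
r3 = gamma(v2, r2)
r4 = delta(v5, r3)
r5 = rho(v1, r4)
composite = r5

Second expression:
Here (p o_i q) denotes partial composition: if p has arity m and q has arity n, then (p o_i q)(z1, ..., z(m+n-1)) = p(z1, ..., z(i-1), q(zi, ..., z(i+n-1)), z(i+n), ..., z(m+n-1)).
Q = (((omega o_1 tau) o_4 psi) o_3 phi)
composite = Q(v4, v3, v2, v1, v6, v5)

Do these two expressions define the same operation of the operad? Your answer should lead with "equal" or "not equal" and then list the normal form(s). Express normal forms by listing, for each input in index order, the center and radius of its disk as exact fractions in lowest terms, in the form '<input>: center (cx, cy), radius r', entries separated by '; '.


not equal; the first gives v1: center (-1/2, 1/4), radius 1/12; v2: center (-97/336, 71/336), radius 1/840; v3: center (-437/1512, 305/1512), radius 1/45360; v4: center (-437/1512, 611/3024), radius 1/9072; v5: center (-5/24, 5/24), radius 1/84; v6: center (-5245/18144, 523/2592), radius 1/45360 and the second v1: center (-19/40, -21/40), radius 1/100; v2: center (-21/40, -21/40), radius 1/90; v3: center (11/48, -7/24), radius 1/120; v4: center (13/48, -1/4), radius 1/144; v5: center (1/2, 9/20), radius 1/50; v6: center (9/20, 9/20), radius 1/50

The first expression reduces to v1: center (-1/2, 1/4), radius 1/12; v2: center (-97/336, 71/336), radius 1/840; v3: center (-437/1512, 305/1512), radius 1/45360; v4: center (-437/1512, 611/3024), radius 1/9072; v5: center (-5/24, 5/24), radius 1/84; v6: center (-5245/18144, 523/2592), radius 1/45360
The second expression reduces to v1: center (-19/40, -21/40), radius 1/100; v2: center (-21/40, -21/40), radius 1/90; v3: center (11/48, -7/24), radius 1/120; v4: center (13/48, -1/4), radius 1/144; v5: center (1/2, 9/20), radius 1/50; v6: center (9/20, 9/20), radius 1/50
The normal forms differ: not equal.


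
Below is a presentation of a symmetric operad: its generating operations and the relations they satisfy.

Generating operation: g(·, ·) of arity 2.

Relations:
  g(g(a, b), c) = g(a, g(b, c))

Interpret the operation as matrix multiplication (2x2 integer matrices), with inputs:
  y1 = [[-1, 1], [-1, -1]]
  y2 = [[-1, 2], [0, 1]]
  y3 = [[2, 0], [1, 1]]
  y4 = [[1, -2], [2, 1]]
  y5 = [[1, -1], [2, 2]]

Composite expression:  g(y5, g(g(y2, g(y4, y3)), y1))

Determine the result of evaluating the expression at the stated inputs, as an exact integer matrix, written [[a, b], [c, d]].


[[-8, 2], [-40, 20]]

g(y4, y3) = [[0, -2], [5, 1]]
g(y2, g(y4, y3)) = [[10, 4], [5, 1]]
g(g(y2, g(y4, y3)), y1) = [[-14, 6], [-6, 4]]
g(y5, g(g(y2, g(y4, y3)), y1)) = [[-8, 2], [-40, 20]]


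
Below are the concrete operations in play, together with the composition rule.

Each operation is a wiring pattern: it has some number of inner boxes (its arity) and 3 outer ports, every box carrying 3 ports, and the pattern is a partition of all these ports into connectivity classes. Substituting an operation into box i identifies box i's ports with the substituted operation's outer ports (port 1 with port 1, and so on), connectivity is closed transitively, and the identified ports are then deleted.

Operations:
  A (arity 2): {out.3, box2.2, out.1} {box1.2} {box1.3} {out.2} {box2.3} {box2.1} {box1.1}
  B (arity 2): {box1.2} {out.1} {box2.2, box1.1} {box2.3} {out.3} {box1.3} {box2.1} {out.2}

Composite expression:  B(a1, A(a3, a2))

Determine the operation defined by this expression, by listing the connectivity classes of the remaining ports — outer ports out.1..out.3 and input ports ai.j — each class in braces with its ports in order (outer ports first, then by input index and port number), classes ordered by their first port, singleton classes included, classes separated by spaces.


{out.1} {out.2} {out.3} {a1.1} {a1.2} {a1.3} {a2.1} {a2.2} {a2.3} {a3.1} {a3.2} {a3.3}

Reachability decides: close wires over B-identified ports.
composing A on (a3, a2), with out.j its own outer ports: {out.1, out.3, a2.2} {out.2} {a2.1} {a2.3} {a3.1} {a3.2} {a3.3}
composing B on (a1, a3, a2), with out.j its own outer ports: {out.1} {out.2} {out.3} {a1.1} {a1.2} {a1.3} {a2.1} {a2.2} {a2.3} {a3.1} {a3.2} {a3.3}


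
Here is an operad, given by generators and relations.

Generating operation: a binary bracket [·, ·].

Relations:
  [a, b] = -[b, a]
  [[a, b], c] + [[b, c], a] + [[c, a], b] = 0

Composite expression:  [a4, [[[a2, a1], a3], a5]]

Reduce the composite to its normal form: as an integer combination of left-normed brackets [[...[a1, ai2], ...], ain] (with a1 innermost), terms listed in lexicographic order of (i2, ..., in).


[[[[a1, a2], a3], a5], a4]


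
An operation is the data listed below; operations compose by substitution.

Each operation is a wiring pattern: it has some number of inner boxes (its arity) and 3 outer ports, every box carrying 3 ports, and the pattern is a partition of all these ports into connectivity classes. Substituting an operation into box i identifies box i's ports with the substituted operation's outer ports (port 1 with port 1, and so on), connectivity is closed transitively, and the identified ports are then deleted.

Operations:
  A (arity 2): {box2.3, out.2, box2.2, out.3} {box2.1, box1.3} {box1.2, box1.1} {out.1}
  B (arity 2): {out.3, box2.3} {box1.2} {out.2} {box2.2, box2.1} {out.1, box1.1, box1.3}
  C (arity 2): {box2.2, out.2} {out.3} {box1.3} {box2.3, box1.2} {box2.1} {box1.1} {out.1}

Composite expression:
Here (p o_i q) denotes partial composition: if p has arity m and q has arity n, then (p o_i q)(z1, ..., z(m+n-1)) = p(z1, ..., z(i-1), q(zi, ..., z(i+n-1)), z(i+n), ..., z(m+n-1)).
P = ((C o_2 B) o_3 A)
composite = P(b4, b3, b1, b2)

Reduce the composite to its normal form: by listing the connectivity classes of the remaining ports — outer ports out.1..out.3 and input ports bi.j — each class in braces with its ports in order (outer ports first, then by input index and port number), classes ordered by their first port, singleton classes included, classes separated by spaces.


Two ports join when wires chain via C-identified ports.
A over (b1, b2) gives {out.1} {out.2, out.3, b2.2, b2.3} {b1.1, b1.2} {b1.3, b2.1}, out.j being that stage's outer ports
B over (b3, b1, b2) gives {out.1, b3.1, b3.3} {out.2} {out.3, b2.2, b2.3} {b1.1, b1.2} {b1.3, b2.1} {b3.2}, out.j being that stage's outer ports
C over (b4, b3, b1, b2) gives {out.1} {out.2} {out.3} {b1.1, b1.2} {b1.3, b2.1} {b2.2, b2.3, b4.2} {b3.1, b3.3} {b3.2} {b4.1} {b4.3}, out.j being that stage's outer ports

{out.1} {out.2} {out.3} {b1.1, b1.2} {b1.3, b2.1} {b2.2, b2.3, b4.2} {b3.1, b3.3} {b3.2} {b4.1} {b4.3}


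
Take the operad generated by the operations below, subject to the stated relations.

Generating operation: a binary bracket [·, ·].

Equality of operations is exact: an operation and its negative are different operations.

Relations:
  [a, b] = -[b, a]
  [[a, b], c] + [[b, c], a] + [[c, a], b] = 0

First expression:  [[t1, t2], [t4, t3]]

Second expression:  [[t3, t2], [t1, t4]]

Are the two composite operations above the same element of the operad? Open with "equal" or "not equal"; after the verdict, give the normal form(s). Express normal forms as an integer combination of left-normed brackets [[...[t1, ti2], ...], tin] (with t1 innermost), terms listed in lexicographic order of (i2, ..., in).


not equal — first -[[[t1, t2], t3], t4] + [[[t1, t2], t4], t3], second [[[t1, t4], t2], t3] - [[[t1, t4], t3], t2]

In normal form, the first expression is -[[[t1, t2], t3], t4] + [[[t1, t2], t4], t3]
In normal form, the second expression is [[[t1, t4], t2], t3] - [[[t1, t4], t3], t2]
Different reductions; not equal.


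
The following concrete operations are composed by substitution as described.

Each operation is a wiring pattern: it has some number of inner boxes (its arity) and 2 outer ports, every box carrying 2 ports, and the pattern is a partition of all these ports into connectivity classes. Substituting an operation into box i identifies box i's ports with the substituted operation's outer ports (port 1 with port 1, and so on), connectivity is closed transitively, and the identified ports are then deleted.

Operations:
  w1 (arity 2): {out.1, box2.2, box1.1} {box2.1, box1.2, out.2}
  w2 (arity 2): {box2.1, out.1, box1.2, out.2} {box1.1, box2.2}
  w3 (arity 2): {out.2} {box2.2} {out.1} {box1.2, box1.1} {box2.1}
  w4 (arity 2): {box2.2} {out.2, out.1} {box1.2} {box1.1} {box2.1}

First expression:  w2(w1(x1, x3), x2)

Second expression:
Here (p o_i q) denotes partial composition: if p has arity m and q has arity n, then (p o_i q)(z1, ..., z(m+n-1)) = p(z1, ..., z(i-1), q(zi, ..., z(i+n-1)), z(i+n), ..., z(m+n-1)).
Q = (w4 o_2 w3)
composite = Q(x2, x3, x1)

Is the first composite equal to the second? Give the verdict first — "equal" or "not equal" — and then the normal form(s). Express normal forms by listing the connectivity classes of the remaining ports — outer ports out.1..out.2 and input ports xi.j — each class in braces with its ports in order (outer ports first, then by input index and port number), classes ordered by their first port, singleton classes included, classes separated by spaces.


not equal; first: {out.1, out.2, x1.2, x2.1, x3.1} {x1.1, x2.2, x3.2}; second: {out.1, out.2} {x1.1} {x1.2} {x2.1} {x2.2} {x3.1, x3.2}

The first composite normalizes to {out.1, out.2, x1.2, x2.1, x3.1} {x1.1, x2.2, x3.2}
The second composite normalizes to {out.1, out.2} {x1.1} {x1.2} {x2.1} {x2.2} {x3.1, x3.2}
They disagree, so not equal.


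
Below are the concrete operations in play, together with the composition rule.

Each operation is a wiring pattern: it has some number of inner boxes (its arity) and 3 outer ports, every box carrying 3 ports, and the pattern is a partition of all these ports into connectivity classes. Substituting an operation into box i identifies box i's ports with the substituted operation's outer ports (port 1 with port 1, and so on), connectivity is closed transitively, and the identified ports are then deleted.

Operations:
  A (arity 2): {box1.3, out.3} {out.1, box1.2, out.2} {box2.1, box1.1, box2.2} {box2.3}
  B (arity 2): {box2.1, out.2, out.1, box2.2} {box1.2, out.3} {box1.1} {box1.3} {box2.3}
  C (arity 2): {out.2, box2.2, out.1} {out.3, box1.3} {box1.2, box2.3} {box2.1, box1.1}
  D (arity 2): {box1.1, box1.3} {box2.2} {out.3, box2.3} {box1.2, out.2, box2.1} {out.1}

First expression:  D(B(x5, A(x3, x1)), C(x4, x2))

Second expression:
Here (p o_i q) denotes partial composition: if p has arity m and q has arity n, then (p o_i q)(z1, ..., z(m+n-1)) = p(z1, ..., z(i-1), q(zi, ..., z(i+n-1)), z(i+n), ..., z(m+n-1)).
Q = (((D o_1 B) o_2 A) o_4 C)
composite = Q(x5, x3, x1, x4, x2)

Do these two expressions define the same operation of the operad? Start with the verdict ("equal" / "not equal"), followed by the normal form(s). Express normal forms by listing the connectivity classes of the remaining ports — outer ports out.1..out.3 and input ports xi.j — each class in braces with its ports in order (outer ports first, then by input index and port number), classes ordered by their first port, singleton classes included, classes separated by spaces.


equal — both sides give {out.1} {out.2, x2.2, x3.2, x5.2} {out.3, x4.3} {x1.1, x1.2, x3.1} {x1.3} {x2.1, x4.1} {x2.3, x4.2} {x3.3} {x5.1} {x5.3}

Reducing the first expression gives {out.1} {out.2, x2.2, x3.2, x5.2} {out.3, x4.3} {x1.1, x1.2, x3.1} {x1.3} {x2.1, x4.1} {x2.3, x4.2} {x3.3} {x5.1} {x5.3}
Reducing the second expression gives {out.1} {out.2, x2.2, x3.2, x5.2} {out.3, x4.3} {x1.1, x1.2, x3.1} {x1.3} {x2.1, x4.1} {x2.3, x4.2} {x3.3} {x5.1} {x5.3}
The forms coincide; equal.


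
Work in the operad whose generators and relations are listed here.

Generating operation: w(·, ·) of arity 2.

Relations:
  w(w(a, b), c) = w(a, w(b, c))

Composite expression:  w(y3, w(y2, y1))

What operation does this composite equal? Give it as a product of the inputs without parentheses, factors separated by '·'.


y3 · y2 · y1

Key point: w is associative — brackets drop, the y-order remains.
w(y2, y1) collapses to y2 · y1
w(y3, w(y2, y1)) collapses to y3 · y2 · y1


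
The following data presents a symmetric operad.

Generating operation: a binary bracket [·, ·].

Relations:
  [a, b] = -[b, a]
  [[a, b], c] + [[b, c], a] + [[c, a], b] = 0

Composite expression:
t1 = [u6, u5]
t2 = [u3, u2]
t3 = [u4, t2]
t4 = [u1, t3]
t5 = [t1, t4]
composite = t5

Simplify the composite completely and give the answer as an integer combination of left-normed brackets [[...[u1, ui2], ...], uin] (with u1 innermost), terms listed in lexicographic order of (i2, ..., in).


[[[[[u1, u2], u3], u4], u5], u6] - [[[[[u1, u2], u3], u4], u6], u5] - [[[[[u1, u3], u2], u4], u5], u6] + [[[[[u1, u3], u2], u4], u6], u5] - [[[[[u1, u4], u2], u3], u5], u6] + [[[[[u1, u4], u2], u3], u6], u5] + [[[[[u1, u4], u3], u2], u5], u6] - [[[[[u1, u4], u3], u2], u6], u5]

In the tensor algebra, words opening u1 carry the u1-anchored form.
Composite bracket: [[u6, u5], [u1, [u4, [u3, u2]]]]
Each bracket splits as ab - ba, giving 32 signed words (2^5 = 32).
The u1-initial words carry the normal form:
  sign of u1u2u3u4u5u6 is +1, so it contributes +[[[[[u1, u2], u3], u4], u5], u6]
  sign of u1u2u3u4u6u5 is -1, so it contributes -[[[[[u1, u2], u3], u4], u6], u5]
  sign of u1u3u2u4u5u6 is -1, so it contributes -[[[[[u1, u3], u2], u4], u5], u6]
  sign of u1u3u2u4u6u5 is +1, so it contributes +[[[[[u1, u3], u2], u4], u6], u5]
  sign of u1u4u2u3u5u6 is -1, so it contributes -[[[[[u1, u4], u2], u3], u5], u6]
  sign of u1u4u2u3u6u5 is +1, so it contributes +[[[[[u1, u4], u2], u3], u6], u5]
  sign of u1u4u3u2u5u6 is +1, so it contributes +[[[[[u1, u4], u3], u2], u5], u6]
  sign of u1u4u3u2u6u5 is -1, so it contributes -[[[[[u1, u4], u3], u2], u6], u5]


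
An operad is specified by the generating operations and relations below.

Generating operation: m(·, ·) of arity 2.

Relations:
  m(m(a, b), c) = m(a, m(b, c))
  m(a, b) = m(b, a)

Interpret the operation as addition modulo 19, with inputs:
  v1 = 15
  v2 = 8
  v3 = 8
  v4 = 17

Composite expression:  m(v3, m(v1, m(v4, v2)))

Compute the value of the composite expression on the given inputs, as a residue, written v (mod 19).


10 (mod 19)

m(v4, v2) = 6
m(v1, m(v4, v2)) = 2
m(v3, m(v1, m(v4, v2))) = 10


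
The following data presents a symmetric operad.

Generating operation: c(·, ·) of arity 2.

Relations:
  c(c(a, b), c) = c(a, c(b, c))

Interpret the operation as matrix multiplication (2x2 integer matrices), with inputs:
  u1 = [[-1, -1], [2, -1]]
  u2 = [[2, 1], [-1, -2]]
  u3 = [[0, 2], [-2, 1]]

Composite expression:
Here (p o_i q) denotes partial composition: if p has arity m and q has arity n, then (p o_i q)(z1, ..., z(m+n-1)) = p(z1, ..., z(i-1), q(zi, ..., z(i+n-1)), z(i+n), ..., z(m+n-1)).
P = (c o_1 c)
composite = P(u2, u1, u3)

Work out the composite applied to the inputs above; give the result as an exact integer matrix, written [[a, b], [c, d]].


[[6, -3], [-6, -3]]

c(u2, u1) = [[0, -3], [-3, 3]]
c(c(u2, u1), u3) = [[6, -3], [-6, -3]]


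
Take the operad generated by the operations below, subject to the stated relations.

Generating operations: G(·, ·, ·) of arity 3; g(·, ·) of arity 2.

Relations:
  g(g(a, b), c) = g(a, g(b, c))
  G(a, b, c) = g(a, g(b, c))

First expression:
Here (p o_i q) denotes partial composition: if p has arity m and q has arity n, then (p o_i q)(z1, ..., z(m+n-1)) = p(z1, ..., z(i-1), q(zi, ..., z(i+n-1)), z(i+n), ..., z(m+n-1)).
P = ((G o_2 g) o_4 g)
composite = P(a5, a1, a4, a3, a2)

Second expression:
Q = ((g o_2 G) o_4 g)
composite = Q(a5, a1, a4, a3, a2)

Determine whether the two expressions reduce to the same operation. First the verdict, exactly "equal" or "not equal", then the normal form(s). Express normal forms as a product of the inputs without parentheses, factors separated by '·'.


equal — both sides give a5 · a1 · a4 · a3 · a2

The first expression, normalized: a5 · a1 · a4 · a3 · a2
The second expression, normalized: a5 · a1 · a4 · a3 · a2
Same normal form: equal.


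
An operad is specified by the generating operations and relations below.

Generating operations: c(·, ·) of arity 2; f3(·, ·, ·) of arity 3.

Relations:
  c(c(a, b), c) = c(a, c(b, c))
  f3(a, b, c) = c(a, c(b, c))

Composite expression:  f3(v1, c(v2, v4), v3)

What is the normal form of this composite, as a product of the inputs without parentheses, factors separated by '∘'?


v1 ∘ v2 ∘ v4 ∘ v3

Key point: f3 is associative — brackets drop, the v-order remains.
c(v2, v4) spells out as v2 ∘ v4
f3(v1, c(v2, v4), v3) spells out as v1 ∘ v2 ∘ v4 ∘ v3


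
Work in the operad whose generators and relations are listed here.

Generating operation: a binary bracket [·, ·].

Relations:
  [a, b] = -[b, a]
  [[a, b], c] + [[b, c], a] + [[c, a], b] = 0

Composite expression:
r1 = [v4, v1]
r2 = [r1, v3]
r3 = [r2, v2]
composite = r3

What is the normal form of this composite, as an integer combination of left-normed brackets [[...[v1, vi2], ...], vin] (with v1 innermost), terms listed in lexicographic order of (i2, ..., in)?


-[[[v1, v4], v3], v2]

Antisymmetry and Jacobi reduce to v1-anchored left-normed brackets.
Composite bracket: [[[v4, v1], v3], v2]
Under [a, b] = ab - ba we get 8 signed associative words (2^3 = 8).
The v1-initial words carry the normal form:
  word v1v4v3v2 has sign -1, contributing -[[[v1, v4], v3], v2]


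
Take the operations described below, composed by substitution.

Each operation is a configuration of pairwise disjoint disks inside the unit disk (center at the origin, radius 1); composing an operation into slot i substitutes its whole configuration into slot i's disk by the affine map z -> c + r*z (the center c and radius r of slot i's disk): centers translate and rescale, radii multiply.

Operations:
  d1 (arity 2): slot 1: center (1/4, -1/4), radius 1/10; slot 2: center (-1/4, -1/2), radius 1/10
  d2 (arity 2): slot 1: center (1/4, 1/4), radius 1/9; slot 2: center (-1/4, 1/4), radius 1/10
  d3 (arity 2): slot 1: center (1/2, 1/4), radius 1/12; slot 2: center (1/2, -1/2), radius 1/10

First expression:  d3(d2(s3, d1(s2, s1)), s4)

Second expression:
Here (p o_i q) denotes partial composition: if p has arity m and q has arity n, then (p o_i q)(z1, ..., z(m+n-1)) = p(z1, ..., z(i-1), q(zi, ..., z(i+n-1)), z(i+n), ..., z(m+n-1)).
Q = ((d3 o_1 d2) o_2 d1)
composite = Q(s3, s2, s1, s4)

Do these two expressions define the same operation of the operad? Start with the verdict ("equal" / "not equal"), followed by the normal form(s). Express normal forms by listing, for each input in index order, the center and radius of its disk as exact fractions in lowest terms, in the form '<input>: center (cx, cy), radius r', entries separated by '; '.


Reducing the first expression gives s1: center (229/480, 4/15), radius 1/1200; s2: center (77/160, 43/160), radius 1/1200; s3: center (25/48, 13/48), radius 1/108; s4: center (1/2, -1/2), radius 1/10
Reducing the second expression gives s1: center (229/480, 4/15), radius 1/1200; s2: center (77/160, 43/160), radius 1/1200; s3: center (25/48, 13/48), radius 1/108; s4: center (1/2, -1/2), radius 1/10
One common form — equal.

equal; the common form is s1: center (229/480, 4/15), radius 1/1200; s2: center (77/160, 43/160), radius 1/1200; s3: center (25/48, 13/48), radius 1/108; s4: center (1/2, -1/2), radius 1/10


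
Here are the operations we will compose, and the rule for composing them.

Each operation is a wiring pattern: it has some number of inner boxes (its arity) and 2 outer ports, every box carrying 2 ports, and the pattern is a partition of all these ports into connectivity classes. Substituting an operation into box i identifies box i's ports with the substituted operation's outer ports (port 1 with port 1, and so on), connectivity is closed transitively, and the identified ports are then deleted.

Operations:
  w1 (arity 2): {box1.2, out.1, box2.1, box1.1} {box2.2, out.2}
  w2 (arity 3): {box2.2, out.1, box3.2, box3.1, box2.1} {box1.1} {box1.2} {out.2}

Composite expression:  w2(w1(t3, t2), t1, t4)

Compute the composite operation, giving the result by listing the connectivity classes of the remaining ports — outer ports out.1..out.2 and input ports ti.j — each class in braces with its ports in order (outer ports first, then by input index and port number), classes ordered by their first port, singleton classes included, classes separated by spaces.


{out.1, t1.1, t1.2, t4.1, t4.2} {out.2} {t2.1, t3.1, t3.2} {t2.2}

After gluing at w2, chains via deleted ports link the t-ports.
w1 over (t3, t2) gives {out.1, t2.1, t3.1, t3.2} {out.2, t2.2}, out.j being that stage's outer ports
w2 over (t3, t2, t1, t4) gives {out.1, t1.1, t1.2, t4.1, t4.2} {out.2} {t2.1, t3.1, t3.2} {t2.2}, out.j being that stage's outer ports


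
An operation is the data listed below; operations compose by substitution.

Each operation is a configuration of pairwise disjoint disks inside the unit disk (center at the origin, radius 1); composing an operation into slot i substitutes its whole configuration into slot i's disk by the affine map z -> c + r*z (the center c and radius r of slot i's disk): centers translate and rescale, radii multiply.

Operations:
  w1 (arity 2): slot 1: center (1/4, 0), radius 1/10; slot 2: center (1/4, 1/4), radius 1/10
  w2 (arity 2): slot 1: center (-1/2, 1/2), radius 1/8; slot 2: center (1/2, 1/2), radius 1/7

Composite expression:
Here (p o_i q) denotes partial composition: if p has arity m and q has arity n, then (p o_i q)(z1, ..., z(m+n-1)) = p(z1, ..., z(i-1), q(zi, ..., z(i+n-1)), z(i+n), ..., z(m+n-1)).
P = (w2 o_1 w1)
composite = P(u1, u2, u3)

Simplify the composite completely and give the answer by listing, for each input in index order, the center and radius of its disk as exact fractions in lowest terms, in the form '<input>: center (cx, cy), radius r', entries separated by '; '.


Only the slot chain above each u matters under w2; compose those maps.
input u1: applying the 2 nested substitutions gives center (-15/32, 1/2), radius 1/80
input u2: applying the 2 nested substitutions gives center (-15/32, 17/32), radius 1/80
input u3: applying the 1 nested substitution gives center (1/2, 1/2), radius 1/7

u1: center (-15/32, 1/2), radius 1/80; u2: center (-15/32, 17/32), radius 1/80; u3: center (1/2, 1/2), radius 1/7


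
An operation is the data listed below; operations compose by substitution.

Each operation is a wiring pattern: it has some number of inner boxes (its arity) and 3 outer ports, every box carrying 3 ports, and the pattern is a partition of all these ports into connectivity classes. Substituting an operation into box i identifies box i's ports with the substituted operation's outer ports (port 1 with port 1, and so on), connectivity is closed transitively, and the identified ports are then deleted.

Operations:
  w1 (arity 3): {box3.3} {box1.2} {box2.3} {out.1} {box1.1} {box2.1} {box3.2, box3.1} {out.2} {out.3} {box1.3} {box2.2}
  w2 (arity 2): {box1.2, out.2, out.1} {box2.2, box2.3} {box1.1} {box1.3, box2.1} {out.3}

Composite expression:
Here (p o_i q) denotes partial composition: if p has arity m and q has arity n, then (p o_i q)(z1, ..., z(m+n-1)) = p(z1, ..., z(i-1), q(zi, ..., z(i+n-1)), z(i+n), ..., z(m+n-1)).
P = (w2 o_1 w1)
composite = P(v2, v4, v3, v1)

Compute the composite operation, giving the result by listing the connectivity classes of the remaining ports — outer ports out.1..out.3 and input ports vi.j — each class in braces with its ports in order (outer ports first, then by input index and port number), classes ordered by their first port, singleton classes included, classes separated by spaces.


{out.1, out.2} {out.3} {v1.1} {v1.2, v1.3} {v2.1} {v2.2} {v2.3} {v3.1, v3.2} {v3.3} {v4.1} {v4.2} {v4.3}

Reachability decides: close wires over w2-identified ports.
stage w1: inputs (v2, v4, v3), connectivity {out.1} {out.2} {out.3} {v2.1} {v2.2} {v2.3} {v3.1, v3.2} {v3.3} {v4.1} {v4.2} {v4.3}, out.j its boundary
stage w2: inputs (v2, v4, v3, v1), connectivity {out.1, out.2} {out.3} {v1.1} {v1.2, v1.3} {v2.1} {v2.2} {v2.3} {v3.1, v3.2} {v3.3} {v4.1} {v4.2} {v4.3}, out.j its boundary


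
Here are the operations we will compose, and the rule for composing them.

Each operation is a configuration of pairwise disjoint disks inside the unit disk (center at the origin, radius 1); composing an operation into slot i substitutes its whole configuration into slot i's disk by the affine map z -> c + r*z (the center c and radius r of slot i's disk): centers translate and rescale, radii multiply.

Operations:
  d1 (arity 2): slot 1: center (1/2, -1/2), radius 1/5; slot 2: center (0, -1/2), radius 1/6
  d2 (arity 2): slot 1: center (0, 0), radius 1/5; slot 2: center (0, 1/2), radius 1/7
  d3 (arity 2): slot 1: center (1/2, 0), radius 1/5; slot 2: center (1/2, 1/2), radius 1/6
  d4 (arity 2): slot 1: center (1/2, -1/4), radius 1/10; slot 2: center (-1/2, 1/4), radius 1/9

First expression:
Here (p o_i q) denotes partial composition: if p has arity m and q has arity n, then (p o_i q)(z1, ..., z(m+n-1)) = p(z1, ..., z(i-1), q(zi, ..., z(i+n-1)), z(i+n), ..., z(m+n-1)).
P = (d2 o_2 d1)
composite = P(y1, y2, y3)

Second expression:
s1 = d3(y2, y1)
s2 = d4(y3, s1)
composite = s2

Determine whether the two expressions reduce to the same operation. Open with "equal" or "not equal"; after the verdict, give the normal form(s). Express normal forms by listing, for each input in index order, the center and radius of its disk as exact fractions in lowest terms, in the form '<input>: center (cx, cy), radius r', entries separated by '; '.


not equal; the first gives y1: center (0, 0), radius 1/5; y2: center (1/14, 3/7), radius 1/35; y3: center (0, 3/7), radius 1/42 and the second y1: center (-4/9, 11/36), radius 1/54; y2: center (-4/9, 1/4), radius 1/45; y3: center (1/2, -1/4), radius 1/10

The first composite normalizes to y1: center (0, 0), radius 1/5; y2: center (1/14, 3/7), radius 1/35; y3: center (0, 3/7), radius 1/42
The second composite normalizes to y1: center (-4/9, 11/36), radius 1/54; y2: center (-4/9, 1/4), radius 1/45; y3: center (1/2, -1/4), radius 1/10
They disagree, so not equal.
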